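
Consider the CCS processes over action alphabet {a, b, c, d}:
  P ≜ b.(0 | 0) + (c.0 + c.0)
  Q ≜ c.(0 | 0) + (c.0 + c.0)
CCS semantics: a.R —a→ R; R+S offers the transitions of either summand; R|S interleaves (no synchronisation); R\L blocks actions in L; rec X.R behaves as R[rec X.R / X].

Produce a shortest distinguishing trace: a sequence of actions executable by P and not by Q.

Reachable graph of P (3 states):
  s0 = b.(0 | 0) + (c.0 + c.0) ⊢ —b→ s1, —c→ s2
  s1 = 0 | 0 ⊢ (no moves)
  s2 = 0 ⊢ (no moves)
Reachable graph of Q (3 states):
  t0 = c.(0 | 0) + (c.0 + c.0) ⊢ —c→ t1, —c→ t2
  t1 = 0 ⊢ (no moves)
  t2 = 0 | 0 ⊢ (no moves)
Run σ = ⟨b⟩ on P: start {s0}
  after b @ step 1: {s1}
  P completes σ.
Run σ = ⟨b⟩ on Q: start {t0}
  after b @ step 1: ∅ (Q stuck)

b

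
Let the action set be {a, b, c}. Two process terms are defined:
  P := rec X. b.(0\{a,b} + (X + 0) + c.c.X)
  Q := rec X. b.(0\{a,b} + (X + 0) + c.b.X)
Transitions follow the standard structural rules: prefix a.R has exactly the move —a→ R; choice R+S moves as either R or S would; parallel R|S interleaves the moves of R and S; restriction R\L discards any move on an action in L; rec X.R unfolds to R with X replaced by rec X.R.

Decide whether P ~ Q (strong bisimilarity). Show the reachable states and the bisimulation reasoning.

P's transition system — 3 states:
  p0 = rec X. b.(0\{a,b} + (X + 0) + c.c.X) | =b=> p1
  p1 = 0\{a,b} + ((rec X. b.(0\{a,b} + (X + 0) + c.c.X)) + 0) + c.c.(rec X. b.(0\{a,b} + (X + 0) + c.c.X)) | =b=> p1, =c=> p2
  p2 = c.(rec X. b.(0\{a,b} + (X + 0) + c.c.X)) | =c=> p0
Q's transition system — 3 states:
  q0 = rec X. b.(0\{a,b} + (X + 0) + c.b.X) | =b=> q1
  q1 = 0\{a,b} + ((rec X. b.(0\{a,b} + (X + 0) + c.b.X)) + 0) + c.b.(rec X. b.(0\{a,b} + (X + 0) + c.b.X)) | =b=> q1, =c=> q2
  q2 = b.(rec X. b.(0\{a,b} + (X + 0) + c.b.X)) | =b=> q0
Coarsest stable partition (strong bisimilarity classes):
  B0 = {p0}
  B1 = {p1}
  B2 = {p2}
  B3 = {q0}
  B4 = {q1}
  B5 = {q2}
p0 ∈ B0, q0 ∈ B3 → different blocks

NO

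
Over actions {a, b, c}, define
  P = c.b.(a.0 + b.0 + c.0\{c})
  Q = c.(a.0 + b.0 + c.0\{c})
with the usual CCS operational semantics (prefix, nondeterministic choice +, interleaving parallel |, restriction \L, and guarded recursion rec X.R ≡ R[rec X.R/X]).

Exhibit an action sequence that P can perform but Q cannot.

P's transition system — 5 states:
  s0 = c.b.(a.0 + b.0 + c.0\{c}) has moves -c-> s1
  s1 = b.(a.0 + b.0 + c.0\{c}) has moves -b-> s2
  s2 = a.0 + b.0 + c.0\{c} has moves -a-> s3, -b-> s3, -c-> s4
  s3 = 0 has moves stopped
  s4 = 0\{c} has moves stopped
Q's transition system — 4 states:
  t0 = c.(a.0 + b.0 + c.0\{c}) has moves -c-> t1
  t1 = a.0 + b.0 + c.0\{c} has moves -a-> t2, -b-> t2, -c-> t3
  t2 = 0 has moves stopped
  t3 = 0\{c} has moves stopped
Run σ = ⟨cba⟩ on P: start {s0}
  after c @ step 1: {s1}
  after b @ step 2: {s2}
  after a @ step 3: {s3}
  — P admits the full trace.
Run σ = ⟨cba⟩ on Q: start {t0}
  after c @ step 1: {t1}
  after b @ step 2: {t2}
  after a @ step 3: no successor for Q

cba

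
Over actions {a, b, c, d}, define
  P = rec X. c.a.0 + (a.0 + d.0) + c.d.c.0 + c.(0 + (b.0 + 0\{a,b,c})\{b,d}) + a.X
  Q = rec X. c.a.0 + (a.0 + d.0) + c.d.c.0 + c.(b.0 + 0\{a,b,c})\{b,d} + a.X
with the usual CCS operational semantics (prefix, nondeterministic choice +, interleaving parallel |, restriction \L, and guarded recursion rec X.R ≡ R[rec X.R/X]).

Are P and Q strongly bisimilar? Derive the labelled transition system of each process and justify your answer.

YES

Reachable graph of P (6 states):
  s0 = rec X. c.a.0 + (a.0 + d.0) + c.d.c.0 + c.(0 + (b.0 + 0\{a,b,c})\{b,d}) + a.X ⊢ ··a··> s0, ··a··> s1, ··c··> s2, ··c··> s3, ··c··> s4, ··d··> s1
  s1 = 0 ⊢ stopped
  s2 = 0 + (b.0 + 0\{a,b,c})\{b,d} ⊢ stopped
  s3 = a.0 ⊢ ··a··> s1
  s4 = d.c.0 ⊢ ··d··> s5
  s5 = c.0 ⊢ ··c··> s1
Reachable graph of Q (6 states):
  t0 = rec X. c.a.0 + (a.0 + d.0) + c.d.c.0 + c.(b.0 + 0\{a,b,c})\{b,d} + a.X ⊢ ··a··> t0, ··a··> t1, ··c··> t2, ··c··> t3, ··c··> t4, ··d··> t1
  t1 = 0 ⊢ stopped
  t2 = (b.0 + 0\{a,b,c})\{b,d} ⊢ stopped
  t3 = a.0 ⊢ ··a··> t1
  t4 = d.c.0 ⊢ ··d··> t5
  t5 = c.0 ⊢ ··c··> t1
Bisimilarity quotient blocks:
  B0 = {s0, t0}
  B1 = {s1, s2, t1, t2}
  B2 = {s4, t4}
  B3 = {s5, t5}
  B4 = {s3, t3}
s0 ∈ B0, t0 ∈ B0 → same block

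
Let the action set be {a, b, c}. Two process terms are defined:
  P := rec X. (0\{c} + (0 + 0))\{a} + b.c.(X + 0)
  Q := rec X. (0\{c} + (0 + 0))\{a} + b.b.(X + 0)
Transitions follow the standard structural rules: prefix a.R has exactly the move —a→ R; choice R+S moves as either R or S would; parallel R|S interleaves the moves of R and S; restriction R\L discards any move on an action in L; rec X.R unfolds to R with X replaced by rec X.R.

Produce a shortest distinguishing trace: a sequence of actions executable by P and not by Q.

P's transition system — 3 states:
  u0 = rec X. (0\{c} + (0 + 0))\{a} + b.c.(X + 0) has moves -b-> u1
  u1 = c.((rec X. (0\{c} + (0 + 0))\{a} + b.c.(X + 0)) + 0) has moves -c-> u2
  u2 = (rec X. (0\{c} + (0 + 0))\{a} + b.c.(X + 0)) + 0 has moves -b-> u1
Q's transition system — 3 states:
  v0 = rec X. (0\{c} + (0 + 0))\{a} + b.b.(X + 0) has moves -b-> v1
  v1 = b.((rec X. (0\{c} + (0 + 0))\{a} + b.b.(X + 0)) + 0) has moves -b-> v2
  v2 = (rec X. (0\{c} + (0 + 0))\{a} + b.b.(X + 0)) + 0 has moves -b-> v1
Run σ = ⟨bc⟩ on P: start {u0}
  after b @ step 1: {u1}
  after c @ step 2: {u2}
  P completes σ.
Run σ = ⟨bc⟩ on Q: start {v0}
  after b @ step 1: {v1}
  after c @ step 2: ∅ (Q stuck)

bc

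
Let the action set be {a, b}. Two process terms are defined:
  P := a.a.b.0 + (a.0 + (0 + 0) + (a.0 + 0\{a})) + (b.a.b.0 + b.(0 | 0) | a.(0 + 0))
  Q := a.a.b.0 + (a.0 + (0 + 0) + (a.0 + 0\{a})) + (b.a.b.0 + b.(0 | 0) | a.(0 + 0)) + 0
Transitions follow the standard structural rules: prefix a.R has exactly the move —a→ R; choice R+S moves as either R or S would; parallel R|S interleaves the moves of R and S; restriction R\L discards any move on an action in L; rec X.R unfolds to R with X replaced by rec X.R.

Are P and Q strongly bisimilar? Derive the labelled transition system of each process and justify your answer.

LTS(P): 7 reachable states
  s0 = a.a.b.0 + (a.0 + (0 + 0) + (a.0 + 0\{a})) + (b.a.b.0 + b.(0 | 0) | a.(0 + 0)) has moves ··a··> s1, ··a··> s2, ··a··> s3, ··b··> s2, ··b··> s4
  s1 = 0 has moves ∅
  s2 = a.b.0 has moves ··a··> s5
  s3 = b.(0 | 0) | (0 + 0) has moves ··b··> s6
  s4 = 0 | 0 | a.(0 + 0) has moves ··a··> s6
  s5 = b.0 has moves ··b··> s1
  s6 = 0 | 0 | (0 + 0) has moves ∅
LTS(Q): 7 reachable states
  t0 = a.a.b.0 + (a.0 + (0 + 0) + (a.0 + 0\{a})) + (b.a.b.0 + b.(0 | 0) | a.(0 + 0)) + 0 has moves ··a··> t1, ··a··> t2, ··a··> t3, ··b··> t2, ··b··> t4
  t1 = 0 has moves ∅
  t2 = a.b.0 has moves ··a··> t5
  t3 = b.(0 | 0) | (0 + 0) has moves ··b··> t6
  t4 = 0 | 0 | a.(0 + 0) has moves ··a··> t6
  t5 = b.0 has moves ··b··> t1
  t6 = 0 | 0 | (0 + 0) has moves ∅
Coarsest stable partition (strong bisimilarity classes):
  B0 = {s0, t0}
  B1 = {s2, t2}
  B2 = {s3, s5, t3, t5}
  B3 = {s1, s6, t1, t6}
  B4 = {s4, t4}
s0 ∈ B0, t0 ∈ B0 → same block

YES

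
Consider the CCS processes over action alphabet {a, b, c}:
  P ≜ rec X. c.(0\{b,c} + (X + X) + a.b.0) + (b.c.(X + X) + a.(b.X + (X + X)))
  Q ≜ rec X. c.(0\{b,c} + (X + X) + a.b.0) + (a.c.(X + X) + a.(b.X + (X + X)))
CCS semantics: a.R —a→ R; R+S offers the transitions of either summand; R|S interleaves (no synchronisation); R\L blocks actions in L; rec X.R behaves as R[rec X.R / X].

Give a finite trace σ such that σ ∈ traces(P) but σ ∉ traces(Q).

b

P's transition system — 7 states:
  s0 = rec X. c.(0\{b,c} + (X + X) + a.b.0) + (b.c.(X + X) + a.(b.X + (X + X))) :: —a→ s1, —b→ s2, —c→ s3
  s1 = b.(rec X. c.(0\{b,c} + (X + X) + a.b.0) + (b.c.(X + X) + a.(b.X + (X + X)))) + ((rec X. c.(0\{b,c} + (X + X) + a.b.0) + (b.c.(X + X) + a.(b.X + (X + X)))) + (rec X. c.(0\{b,c} + (X + X) + a.b.0) + (b.c.(X + X) + a.(b.X + (X + X))))) :: —a→ s1, —b→ s0, —b→ s2, —c→ s3
  s2 = c.((rec X. c.(0\{b,c} + (X + X) + a.b.0) + (b.c.(X + X) + a.(b.X + (X + X)))) + (rec X. c.(0\{b,c} + (X + X) + a.b.0) + (b.c.(X + X) + a.(b.X + (X + X))))) :: —c→ s4
  s3 = 0\{b,c} + ((rec X. c.(0\{b,c} + (X + X) + a.b.0) + (b.c.(X + X) + a.(b.X + (X + X)))) + (rec X. c.(0\{b,c} + (X + X) + a.b.0) + (b.c.(X + X) + a.(b.X + (X + X))))) + a.b.0 :: —a→ s1, —a→ s5, —b→ s2, —c→ s3
  s4 = (rec X. c.(0\{b,c} + (X + X) + a.b.0) + (b.c.(X + X) + a.(b.X + (X + X)))) + (rec X. c.(0\{b,c} + (X + X) + a.b.0) + (b.c.(X + X) + a.(b.X + (X + X)))) :: —a→ s1, —b→ s2, —c→ s3
  s5 = b.0 :: —b→ s6
  s6 = 0 :: (no moves)
Q's transition system — 7 states:
  t0 = rec X. c.(0\{b,c} + (X + X) + a.b.0) + (a.c.(X + X) + a.(b.X + (X + X))) :: —a→ t1, —a→ t2, —c→ t3
  t1 = b.(rec X. c.(0\{b,c} + (X + X) + a.b.0) + (a.c.(X + X) + a.(b.X + (X + X)))) + ((rec X. c.(0\{b,c} + (X + X) + a.b.0) + (a.c.(X + X) + a.(b.X + (X + X)))) + (rec X. c.(0\{b,c} + (X + X) + a.b.0) + (a.c.(X + X) + a.(b.X + (X + X))))) :: —a→ t1, —a→ t2, —b→ t0, —c→ t3
  t2 = c.((rec X. c.(0\{b,c} + (X + X) + a.b.0) + (a.c.(X + X) + a.(b.X + (X + X)))) + (rec X. c.(0\{b,c} + (X + X) + a.b.0) + (a.c.(X + X) + a.(b.X + (X + X))))) :: —c→ t4
  t3 = 0\{b,c} + ((rec X. c.(0\{b,c} + (X + X) + a.b.0) + (a.c.(X + X) + a.(b.X + (X + X)))) + (rec X. c.(0\{b,c} + (X + X) + a.b.0) + (a.c.(X + X) + a.(b.X + (X + X))))) + a.b.0 :: —a→ t1, —a→ t2, —a→ t5, —c→ t3
  t4 = (rec X. c.(0\{b,c} + (X + X) + a.b.0) + (a.c.(X + X) + a.(b.X + (X + X)))) + (rec X. c.(0\{b,c} + (X + X) + a.b.0) + (a.c.(X + X) + a.(b.X + (X + X)))) :: —a→ t1, —a→ t2, —c→ t3
  t5 = b.0 :: —b→ t6
  t6 = 0 :: (no moves)
Run σ = ⟨b⟩ on P: start {s0}
  after b @ step 1: {s2}
  — P admits the full trace.
Run σ = ⟨b⟩ on Q: start {t0}
  after b @ step 1: no successor for Q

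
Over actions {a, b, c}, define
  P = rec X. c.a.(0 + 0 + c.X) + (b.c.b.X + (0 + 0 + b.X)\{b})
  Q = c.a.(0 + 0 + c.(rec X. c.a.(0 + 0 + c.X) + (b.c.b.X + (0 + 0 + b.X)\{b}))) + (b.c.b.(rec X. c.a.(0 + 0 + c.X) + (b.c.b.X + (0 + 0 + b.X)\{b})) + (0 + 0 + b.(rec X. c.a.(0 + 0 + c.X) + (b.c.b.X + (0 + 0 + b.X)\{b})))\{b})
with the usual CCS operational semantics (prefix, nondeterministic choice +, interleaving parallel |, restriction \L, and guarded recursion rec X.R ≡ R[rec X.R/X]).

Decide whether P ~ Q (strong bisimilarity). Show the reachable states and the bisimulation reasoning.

LTS(P): 5 reachable states
  m0 = rec X. c.a.(0 + 0 + c.X) + (b.c.b.X + (0 + 0 + b.X)\{b}) | --b--▸ m1, --c--▸ m2
  m1 = c.b.(rec X. c.a.(0 + 0 + c.X) + (b.c.b.X + (0 + 0 + b.X)\{b})) | --c--▸ m3
  m2 = a.(0 + 0 + c.(rec X. c.a.(0 + 0 + c.X) + (b.c.b.X + (0 + 0 + b.X)\{b}))) | --a--▸ m4
  m3 = b.(rec X. c.a.(0 + 0 + c.X) + (b.c.b.X + (0 + 0 + b.X)\{b})) | --b--▸ m0
  m4 = 0 + 0 + c.(rec X. c.a.(0 + 0 + c.X) + (b.c.b.X + (0 + 0 + b.X)\{b})) | --c--▸ m0
LTS(Q): 6 reachable states
  n0 = c.a.(0 + 0 + c.(rec X. c.a.(0 + 0 + c.X) + (b.c.b.X + (0 + 0 + b.X)\{b}))) + (b.c.b.(rec X. c.a.(0 + 0 + c.X) + (b.c.b.X + (0 + 0 + b.X)\{b})) + (0 + 0 + b.(rec X. c.a.(0 + 0 + c.X) + (b.c.b.X + (0 + 0 + b.X)\{b})))\{b}) | --b--▸ n1, --c--▸ n2
  n1 = c.b.(rec X. c.a.(0 + 0 + c.X) + (b.c.b.X + (0 + 0 + b.X)\{b})) | --c--▸ n3
  n2 = a.(0 + 0 + c.(rec X. c.a.(0 + 0 + c.X) + (b.c.b.X + (0 + 0 + b.X)\{b}))) | --a--▸ n4
  n3 = b.(rec X. c.a.(0 + 0 + c.X) + (b.c.b.X + (0 + 0 + b.X)\{b})) | --b--▸ n5
  n4 = 0 + 0 + c.(rec X. c.a.(0 + 0 + c.X) + (b.c.b.X + (0 + 0 + b.X)\{b})) | --c--▸ n5
  n5 = rec X. c.a.(0 + 0 + c.X) + (b.c.b.X + (0 + 0 + b.X)\{b}) | --b--▸ n1, --c--▸ n2
Partition-refinement fixed point:
  B0 = {m0, n0, n5}
  B1 = {m1, n1}
  B2 = {m3, n3}
  B3 = {m2, n2}
  B4 = {m4, n4}
m0 ∈ B0, n0 ∈ B0 → same block

P ~ Q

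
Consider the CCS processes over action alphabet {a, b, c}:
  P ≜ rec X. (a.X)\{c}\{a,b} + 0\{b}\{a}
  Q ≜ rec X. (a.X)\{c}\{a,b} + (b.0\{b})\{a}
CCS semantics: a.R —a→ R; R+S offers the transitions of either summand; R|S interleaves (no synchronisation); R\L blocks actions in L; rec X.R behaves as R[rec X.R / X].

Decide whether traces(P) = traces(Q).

NO — witness ⟨b⟩

LTS(P): 1 reachable states
  m0 = rec X. (a.X)\{c}\{a,b} + 0\{b}\{a} | ·
LTS(Q): 2 reachable states
  n0 = rec X. (a.X)\{c}\{a,b} + (b.0\{b})\{a} | =b=> n1
  n1 = 0\{b}\{a} | ·
Trace ⟨b⟩ through Q, begin at {n0}:
  [1] b ⇒ {n1}
  Q completes σ.
Trace ⟨b⟩ through P, begin at {m0}:
  [1] b ⇒ ∅ (P stuck)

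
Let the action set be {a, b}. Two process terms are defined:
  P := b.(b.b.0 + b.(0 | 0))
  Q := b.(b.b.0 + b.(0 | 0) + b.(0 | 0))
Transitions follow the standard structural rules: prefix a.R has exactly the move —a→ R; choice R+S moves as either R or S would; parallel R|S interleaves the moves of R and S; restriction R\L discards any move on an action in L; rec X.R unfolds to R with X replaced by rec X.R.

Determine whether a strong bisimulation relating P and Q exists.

P ~ Q

P's transition system — 5 states:
  m0 = b.(b.b.0 + b.(0 | 0)) :: =b=> m1
  m1 = b.b.0 + b.(0 | 0) :: =b=> m2, =b=> m3
  m2 = 0 | 0 :: ∅
  m3 = b.0 :: =b=> m4
  m4 = 0 :: ∅
Q's transition system — 5 states:
  n0 = b.(b.b.0 + b.(0 | 0) + b.(0 | 0)) :: =b=> n1
  n1 = b.b.0 + b.(0 | 0) + b.(0 | 0) :: =b=> n2, =b=> n3
  n2 = 0 | 0 :: ∅
  n3 = b.0 :: =b=> n4
  n4 = 0 :: ∅
Bisimilarity quotient blocks:
  B0 = {m0, n0}
  B1 = {m1, n1}
  B2 = {m2, m4, n2, n4}
  B3 = {m3, n3}
m0 ∈ B0, n0 ∈ B0 → same block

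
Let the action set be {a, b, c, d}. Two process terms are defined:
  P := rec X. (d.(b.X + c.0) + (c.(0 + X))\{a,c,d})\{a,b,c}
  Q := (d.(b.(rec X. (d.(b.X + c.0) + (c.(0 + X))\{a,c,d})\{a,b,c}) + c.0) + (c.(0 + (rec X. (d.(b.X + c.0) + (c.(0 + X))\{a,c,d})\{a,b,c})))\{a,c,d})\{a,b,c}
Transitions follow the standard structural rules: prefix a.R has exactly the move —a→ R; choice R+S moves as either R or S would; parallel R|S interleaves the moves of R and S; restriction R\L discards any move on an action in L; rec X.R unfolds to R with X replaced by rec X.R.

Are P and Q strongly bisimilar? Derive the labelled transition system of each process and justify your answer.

YES

P's transition system — 2 states:
  p0 = rec X. (d.(b.X + c.0) + (c.(0 + X))\{a,c,d})\{a,b,c} has moves --d--▸ p1
  p1 = (b.(rec X. (d.(b.X + c.0) + (c.(0 + X))\{a,c,d})\{a,b,c}) + c.0)\{a,b,c} has moves (no moves)
Q's transition system — 2 states:
  q0 = (d.(b.(rec X. (d.(b.X + c.0) + (c.(0 + X))\{a,c,d})\{a,b,c}) + c.0) + (c.(0 + (rec X. (d.(b.X + c.0) + (c.(0 + X))\{a,c,d})\{a,b,c})))\{a,c,d})\{a,b,c} has moves --d--▸ q1
  q1 = (b.(rec X. (d.(b.X + c.0) + (c.(0 + X))\{a,c,d})\{a,b,c}) + c.0)\{a,b,c} has moves (no moves)
Coarsest stable partition (strong bisimilarity classes):
  B0 = {p0, q0}
  B1 = {p1, q1}
p0 ∈ B0, q0 ∈ B0 → same block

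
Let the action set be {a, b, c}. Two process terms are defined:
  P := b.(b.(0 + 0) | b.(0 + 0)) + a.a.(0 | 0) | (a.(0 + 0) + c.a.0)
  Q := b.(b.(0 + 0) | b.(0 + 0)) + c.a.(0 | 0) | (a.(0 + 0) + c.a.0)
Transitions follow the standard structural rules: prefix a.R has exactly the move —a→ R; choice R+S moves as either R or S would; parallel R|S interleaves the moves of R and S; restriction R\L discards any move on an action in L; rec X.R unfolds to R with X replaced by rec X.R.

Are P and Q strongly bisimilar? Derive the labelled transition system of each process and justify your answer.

NO

LTS(P): 16 reachable states
  m0 = b.(b.(0 + 0) | b.(0 + 0)) + a.a.(0 | 0) | (a.(0 + 0) + c.a.0) ⊢ =a=> m1, =a=> m2, =b=> m3, =c=> m4
  m1 = a.(0 | 0) | (a.(0 + 0) + c.a.0) ⊢ =a=> m5, =a=> m6, =c=> m7
  m2 = a.a.(0 | 0) | (0 + 0) ⊢ =a=> m6
  m3 = b.(0 + 0) | b.(0 + 0) ⊢ =b=> m8, =b=> m9
  m4 = a.a.(0 | 0) | a.0 ⊢ =a=> m10, =a=> m7
  m5 = 0 | 0 | (a.(0 + 0) + c.a.0) ⊢ =a=> m11, =c=> m12
  m6 = a.(0 | 0) | (0 + 0) ⊢ =a=> m11
  m7 = a.(0 | 0) | a.0 ⊢ =a=> m12, =a=> m13
  m8 = (0 + 0) | b.(0 + 0) ⊢ =b=> m14
  m9 = b.(0 + 0) | (0 + 0) ⊢ =b=> m14
  m10 = a.a.(0 | 0) | 0 ⊢ =a=> m13
  m11 = 0 | 0 | (0 + 0) ⊢ ∅
  m12 = 0 | 0 | a.0 ⊢ =a=> m15
  m13 = a.(0 | 0) | 0 ⊢ =a=> m15
  m14 = (0 + 0) | (0 + 0) ⊢ ∅
  m15 = 0 | 0 | 0 ⊢ ∅
LTS(Q): 16 reachable states
  n0 = b.(b.(0 + 0) | b.(0 + 0)) + c.a.(0 | 0) | (a.(0 + 0) + c.a.0) ⊢ =a=> n1, =b=> n2, =c=> n3, =c=> n4
  n1 = c.a.(0 | 0) | (0 + 0) ⊢ =c=> n5
  n2 = b.(0 + 0) | b.(0 + 0) ⊢ =b=> n6, =b=> n7
  n3 = a.(0 | 0) | (a.(0 + 0) + c.a.0) ⊢ =a=> n5, =a=> n8, =c=> n9
  n4 = c.a.(0 | 0) | a.0 ⊢ =a=> n10, =c=> n9
  n5 = a.(0 | 0) | (0 + 0) ⊢ =a=> n11
  n6 = (0 + 0) | b.(0 + 0) ⊢ =b=> n12
  n7 = b.(0 + 0) | (0 + 0) ⊢ =b=> n12
  n8 = 0 | 0 | (a.(0 + 0) + c.a.0) ⊢ =a=> n11, =c=> n13
  n9 = a.(0 | 0) | a.0 ⊢ =a=> n13, =a=> n14
  n10 = c.a.(0 | 0) | 0 ⊢ =c=> n14
  n11 = 0 | 0 | (0 + 0) ⊢ ∅
  n12 = (0 + 0) | (0 + 0) ⊢ ∅
  n13 = 0 | 0 | a.0 ⊢ =a=> n15
  n14 = a.(0 | 0) | 0 ⊢ =a=> n15
  n15 = 0 | 0 | 0 ⊢ ∅
Coarsest stable partition (strong bisimilarity classes):
  B0 = {m0}
  B1 = {m1, n3}
  B2 = {m5, n8}
  B3 = {m11, m14, m15, n11, n12, n15}
  B4 = {m12, m13, m6, n13, n14, n5}
  B5 = {m10, m2, m7, n9}
  B6 = {m3, n2}
  B7 = {m8, m9, n6, n7}
  B8 = {m4}
  B9 = {n0}
  B10 = {n1, n10}
  B11 = {n4}
m0 ∈ B0, n0 ∈ B9 → different blocks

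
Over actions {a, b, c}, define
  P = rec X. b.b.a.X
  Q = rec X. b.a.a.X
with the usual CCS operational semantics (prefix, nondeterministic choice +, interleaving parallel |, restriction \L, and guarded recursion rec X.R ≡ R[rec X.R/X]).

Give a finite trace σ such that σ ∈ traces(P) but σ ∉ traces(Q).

Reachable graph of P (3 states):
  u0 = rec X. b.b.a.X → -b-> u1
  u1 = b.a.(rec X. b.b.a.X) → -b-> u2
  u2 = a.(rec X. b.b.a.X) → -a-> u0
Reachable graph of Q (3 states):
  v0 = rec X. b.a.a.X → -b-> v1
  v1 = a.a.(rec X. b.a.a.X) → -a-> v2
  v2 = a.(rec X. b.a.a.X) → -a-> v0
Trace ⟨bb⟩ through P, begin at {u0}:
  step 1 (b): {u1}
  step 2 (b): {u2}
  P completes σ.
Trace ⟨bb⟩ through Q, begin at {v0}:
  step 1 (b): {v1}
  step 2 (b): ∅  — Q cannot continue

bb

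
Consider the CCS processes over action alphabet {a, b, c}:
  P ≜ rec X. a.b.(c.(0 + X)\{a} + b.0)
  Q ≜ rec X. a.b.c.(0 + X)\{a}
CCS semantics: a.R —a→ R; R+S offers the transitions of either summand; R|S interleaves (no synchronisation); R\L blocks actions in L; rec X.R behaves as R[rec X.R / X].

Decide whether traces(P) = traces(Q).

P's transition system — 5 states:
  s0 = rec X. a.b.(c.(0 + X)\{a} + b.0) → --a--▸ s1
  s1 = b.(c.(0 + (rec X. a.b.(c.(0 + X)\{a} + b.0)))\{a} + b.0) → --b--▸ s2
  s2 = c.(0 + (rec X. a.b.(c.(0 + X)\{a} + b.0)))\{a} + b.0 → --b--▸ s3, --c--▸ s4
  s3 = 0 → ·
  s4 = (0 + (rec X. a.b.(c.(0 + X)\{a} + b.0)))\{a} → ·
Q's transition system — 4 states:
  t0 = rec X. a.b.c.(0 + X)\{a} → --a--▸ t1
  t1 = b.c.(0 + (rec X. a.b.c.(0 + X)\{a}))\{a} → --b--▸ t2
  t2 = c.(0 + (rec X. a.b.c.(0 + X)\{a}))\{a} → --c--▸ t3
  t3 = (0 + (rec X. a.b.c.(0 + X)\{a}))\{a} → ·
Run σ = ⟨abb⟩ on P: start {s0}
  [1] a ⇒ {s1}
  [2] b ⇒ {s2}
  [3] b ⇒ {s3}
  ✓ P
Run σ = ⟨abb⟩ on Q: start {t0}
  [1] a ⇒ {t1}
  [2] b ⇒ {t2}
  [3] b ⇒ ∅ (Q stuck)

traces(P) ≠ traces(Q) — witness ⟨abb⟩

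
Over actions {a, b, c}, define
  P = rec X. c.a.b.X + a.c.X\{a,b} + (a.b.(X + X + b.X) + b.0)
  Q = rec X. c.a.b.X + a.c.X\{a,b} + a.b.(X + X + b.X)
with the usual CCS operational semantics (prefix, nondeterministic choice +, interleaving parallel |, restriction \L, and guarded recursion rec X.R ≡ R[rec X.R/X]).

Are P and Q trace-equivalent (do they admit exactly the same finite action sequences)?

trace-distinct — witness ⟨b⟩

LTS(P): 9 reachable states
  m0 = rec X. c.a.b.X + a.c.X\{a,b} + (a.b.(X + X + b.X) + b.0) :: -a-> m1, -a-> m2, -b-> m3, -c-> m4
  m1 = b.((rec X. c.a.b.X + a.c.X\{a,b} + (a.b.(X + X + b.X) + b.0)) + (rec X. c.a.b.X + a.c.X\{a,b} + (a.b.(X + X + b.X) + b.0)) + b.(rec X. c.a.b.X + a.c.X\{a,b} + (a.b.(X + X + b.X) + b.0))) :: -b-> m5
  m2 = c.(rec X. c.a.b.X + a.c.X\{a,b} + (a.b.(X + X + b.X) + b.0))\{a,b} :: -c-> m6
  m3 = 0 :: stopped
  m4 = a.b.(rec X. c.a.b.X + a.c.X\{a,b} + (a.b.(X + X + b.X) + b.0)) :: -a-> m7
  m5 = (rec X. c.a.b.X + a.c.X\{a,b} + (a.b.(X + X + b.X) + b.0)) + (rec X. c.a.b.X + a.c.X\{a,b} + (a.b.(X + X + b.X) + b.0)) + b.(rec X. c.a.b.X + a.c.X\{a,b} + (a.b.(X + X + b.X) + b.0)) :: -a-> m1, -a-> m2, -b-> m0, -b-> m3, -c-> m4
  m6 = (rec X. c.a.b.X + a.c.X\{a,b} + (a.b.(X + X + b.X) + b.0))\{a,b} :: -c-> m8
  m7 = b.(rec X. c.a.b.X + a.c.X\{a,b} + (a.b.(X + X + b.X) + b.0)) :: -b-> m0
  m8 = (a.b.(rec X. c.a.b.X + a.c.X\{a,b} + (a.b.(X + X + b.X) + b.0)))\{a,b} :: stopped
LTS(Q): 8 reachable states
  n0 = rec X. c.a.b.X + a.c.X\{a,b} + a.b.(X + X + b.X) :: -a-> n1, -a-> n2, -c-> n3
  n1 = b.((rec X. c.a.b.X + a.c.X\{a,b} + a.b.(X + X + b.X)) + (rec X. c.a.b.X + a.c.X\{a,b} + a.b.(X + X + b.X)) + b.(rec X. c.a.b.X + a.c.X\{a,b} + a.b.(X + X + b.X))) :: -b-> n4
  n2 = c.(rec X. c.a.b.X + a.c.X\{a,b} + a.b.(X + X + b.X))\{a,b} :: -c-> n5
  n3 = a.b.(rec X. c.a.b.X + a.c.X\{a,b} + a.b.(X + X + b.X)) :: -a-> n6
  n4 = (rec X. c.a.b.X + a.c.X\{a,b} + a.b.(X + X + b.X)) + (rec X. c.a.b.X + a.c.X\{a,b} + a.b.(X + X + b.X)) + b.(rec X. c.a.b.X + a.c.X\{a,b} + a.b.(X + X + b.X)) :: -a-> n1, -a-> n2, -b-> n0, -c-> n3
  n5 = (rec X. c.a.b.X + a.c.X\{a,b} + a.b.(X + X + b.X))\{a,b} :: -c-> n7
  n6 = b.(rec X. c.a.b.X + a.c.X\{a,b} + a.b.(X + X + b.X)) :: -b-> n0
  n7 = (a.b.(rec X. c.a.b.X + a.c.X\{a,b} + a.b.(X + X + b.X)))\{a,b} :: stopped
Executing b from P (initial set {m0}):
  step 1 (b): {m3}
  — P admits the full trace.
Executing b from Q (initial set {n0}):
  step 1 (b): ∅ (Q stuck)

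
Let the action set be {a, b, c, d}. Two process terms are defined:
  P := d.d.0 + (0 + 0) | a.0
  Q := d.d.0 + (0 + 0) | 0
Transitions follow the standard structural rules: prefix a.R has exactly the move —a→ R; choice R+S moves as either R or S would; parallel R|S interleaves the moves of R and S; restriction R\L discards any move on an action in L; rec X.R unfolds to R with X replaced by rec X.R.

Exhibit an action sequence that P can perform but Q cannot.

Reachable graph of P (4 states):
  u0 = d.d.0 + (0 + 0) | a.0 has moves -a-> u1, -d-> u2
  u1 = (0 + 0) | 0 has moves (no moves)
  u2 = d.0 has moves -d-> u3
  u3 = 0 has moves (no moves)
Reachable graph of Q (3 states):
  v0 = d.d.0 + (0 + 0) | 0 has moves -d-> v1
  v1 = d.0 has moves -d-> v2
  v2 = 0 has moves (no moves)
Executing a from P (initial set {u0}):
  after a @ step 1: {u1}
  P completes σ.
Executing a from Q (initial set {v0}):
  after a @ step 1: ∅ (Q stuck)

a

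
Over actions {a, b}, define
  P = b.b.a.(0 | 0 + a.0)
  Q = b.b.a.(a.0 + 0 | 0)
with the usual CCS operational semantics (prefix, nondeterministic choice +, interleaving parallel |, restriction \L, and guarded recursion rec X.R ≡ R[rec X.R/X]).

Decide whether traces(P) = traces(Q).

Reachable graph of P (5 states):
  u0 = b.b.a.(0 | 0 + a.0) ⊢ =b=> u1
  u1 = b.a.(0 | 0 + a.0) ⊢ =b=> u2
  u2 = a.(0 | 0 + a.0) ⊢ =a=> u3
  u3 = 0 | 0 + a.0 ⊢ =a=> u4
  u4 = 0 ⊢ (no moves)
Reachable graph of Q (5 states):
  v0 = b.b.a.(a.0 + 0 | 0) ⊢ =b=> v1
  v1 = b.a.(a.0 + 0 | 0) ⊢ =b=> v2
  v2 = a.(a.0 + 0 | 0) ⊢ =a=> v3
  v3 = a.0 + 0 | 0 ⊢ =a=> v4
  v4 = 0 ⊢ (no moves)
Coarsest stable partition (strong bisimilarity classes):
  B0 = {u0, v0}
  B1 = {u1, v1}
  B2 = {u2, v2}
  B3 = {u3, v3}
  B4 = {u4, v4}
u0 ∈ B0, v0 ∈ B0 → same block
Bisimilar ⇒ trace-equivalent.

traces(P) = traces(Q)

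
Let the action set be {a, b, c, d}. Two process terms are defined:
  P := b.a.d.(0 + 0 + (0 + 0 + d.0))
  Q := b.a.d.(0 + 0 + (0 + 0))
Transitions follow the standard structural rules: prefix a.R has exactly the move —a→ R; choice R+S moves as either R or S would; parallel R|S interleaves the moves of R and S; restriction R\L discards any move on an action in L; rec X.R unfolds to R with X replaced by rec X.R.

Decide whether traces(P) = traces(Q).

P's transition system — 5 states:
  m0 = b.a.d.(0 + 0 + (0 + 0 + d.0)) | --b--▸ m1
  m1 = a.d.(0 + 0 + (0 + 0 + d.0)) | --a--▸ m2
  m2 = d.(0 + 0 + (0 + 0 + d.0)) | --d--▸ m3
  m3 = 0 + 0 + (0 + 0 + d.0) | --d--▸ m4
  m4 = 0 | ∅
Q's transition system — 4 states:
  n0 = b.a.d.(0 + 0 + (0 + 0)) | --b--▸ n1
  n1 = a.d.(0 + 0 + (0 + 0)) | --a--▸ n2
  n2 = d.(0 + 0 + (0 + 0)) | --d--▸ n3
  n3 = 0 + 0 + (0 + 0) | ∅
Trace ⟨badd⟩ through P, begin at {m0}:
  after b @ step 1: {m1}
  after a @ step 2: {m2}
  after d @ step 3: {m3}
  after d @ step 4: {m4}
  — P admits the full trace.
Trace ⟨badd⟩ through Q, begin at {n0}:
  after b @ step 1: {n1}
  after a @ step 2: {n2}
  after d @ step 3: {n3}
  after d @ step 4: no successor for Q

NO — witness ⟨badd⟩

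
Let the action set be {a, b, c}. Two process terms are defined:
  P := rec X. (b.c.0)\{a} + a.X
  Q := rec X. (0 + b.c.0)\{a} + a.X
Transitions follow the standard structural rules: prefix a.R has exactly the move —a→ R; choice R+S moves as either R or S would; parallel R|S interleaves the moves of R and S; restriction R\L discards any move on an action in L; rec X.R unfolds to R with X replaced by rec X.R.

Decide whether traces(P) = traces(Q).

traces(P) = traces(Q)

LTS(P): 3 reachable states
  m0 = rec X. (b.c.0)\{a} + a.X :: ··a··> m0, ··b··> m1
  m1 = (c.0)\{a} :: ··c··> m2
  m2 = 0\{a} :: ∅
LTS(Q): 3 reachable states
  n0 = rec X. (0 + b.c.0)\{a} + a.X :: ··a··> n0, ··b··> n1
  n1 = (c.0)\{a} :: ··c··> n2
  n2 = 0\{a} :: ∅
Coarsest stable partition (strong bisimilarity classes):
  B0 = {m0, n0}
  B1 = {m1, n1}
  B2 = {m2, n2}
m0 ∈ B0, n0 ∈ B0 → same block
Bisimilar ⇒ trace-equivalent.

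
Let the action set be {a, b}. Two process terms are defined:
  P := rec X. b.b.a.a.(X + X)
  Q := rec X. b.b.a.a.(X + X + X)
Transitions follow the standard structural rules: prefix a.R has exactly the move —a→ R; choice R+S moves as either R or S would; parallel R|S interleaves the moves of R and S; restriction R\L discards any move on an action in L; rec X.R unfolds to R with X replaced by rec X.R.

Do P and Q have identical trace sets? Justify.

traces(P) = traces(Q)

LTS(P): 5 reachable states
  u0 = rec X. b.b.a.a.(X + X) has moves —b→ u1
  u1 = b.a.a.((rec X. b.b.a.a.(X + X)) + (rec X. b.b.a.a.(X + X))) has moves —b→ u2
  u2 = a.a.((rec X. b.b.a.a.(X + X)) + (rec X. b.b.a.a.(X + X))) has moves —a→ u3
  u3 = a.((rec X. b.b.a.a.(X + X)) + (rec X. b.b.a.a.(X + X))) has moves —a→ u4
  u4 = (rec X. b.b.a.a.(X + X)) + (rec X. b.b.a.a.(X + X)) has moves —b→ u1
LTS(Q): 5 reachable states
  v0 = rec X. b.b.a.a.(X + X + X) has moves —b→ v1
  v1 = b.a.a.((rec X. b.b.a.a.(X + X + X)) + (rec X. b.b.a.a.(X + X + X)) + (rec X. b.b.a.a.(X + X + X))) has moves —b→ v2
  v2 = a.a.((rec X. b.b.a.a.(X + X + X)) + (rec X. b.b.a.a.(X + X + X)) + (rec X. b.b.a.a.(X + X + X))) has moves —a→ v3
  v3 = a.((rec X. b.b.a.a.(X + X + X)) + (rec X. b.b.a.a.(X + X + X)) + (rec X. b.b.a.a.(X + X + X))) has moves —a→ v4
  v4 = (rec X. b.b.a.a.(X + X + X)) + (rec X. b.b.a.a.(X + X + X)) + (rec X. b.b.a.a.(X + X + X)) has moves —b→ v1
Bisimilarity quotient blocks:
  B0 = {u0, u4, v0, v4}
  B1 = {u1, v1}
  B2 = {u2, v2}
  B3 = {u3, v3}
u0 ∈ B0, v0 ∈ B0 → same block
Bisimilar ⇒ trace-equivalent.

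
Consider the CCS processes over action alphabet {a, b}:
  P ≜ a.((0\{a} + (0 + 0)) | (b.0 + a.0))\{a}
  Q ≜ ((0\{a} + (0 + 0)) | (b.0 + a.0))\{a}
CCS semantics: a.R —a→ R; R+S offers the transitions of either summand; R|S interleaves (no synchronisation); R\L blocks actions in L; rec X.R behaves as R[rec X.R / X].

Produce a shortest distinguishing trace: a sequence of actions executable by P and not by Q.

LTS(P): 3 reachable states
  m0 = a.((0\{a} + (0 + 0)) | (b.0 + a.0))\{a} :: =a=> m1
  m1 = ((0\{a} + (0 + 0)) | (b.0 + a.0))\{a} :: =b=> m2
  m2 = ((0\{a} + (0 + 0)) | 0)\{a} :: ·
LTS(Q): 2 reachable states
  n0 = ((0\{a} + (0 + 0)) | (b.0 + a.0))\{a} :: =b=> n1
  n1 = ((0\{a} + (0 + 0)) | 0)\{a} :: ·
Executing a from P (initial set {m0}):
  [1] a ⇒ {m1}
  P completes σ.
Executing a from Q (initial set {n0}):
  [1] a ⇒ ∅ (Q stuck)

a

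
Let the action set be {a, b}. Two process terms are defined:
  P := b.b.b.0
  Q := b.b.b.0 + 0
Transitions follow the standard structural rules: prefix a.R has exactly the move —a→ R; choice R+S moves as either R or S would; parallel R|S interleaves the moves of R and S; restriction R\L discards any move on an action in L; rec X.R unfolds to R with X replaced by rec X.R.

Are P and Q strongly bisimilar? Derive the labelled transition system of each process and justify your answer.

LTS(P): 4 reachable states
  u0 = b.b.b.0 → =b=> u1
  u1 = b.b.0 → =b=> u2
  u2 = b.0 → =b=> u3
  u3 = 0 → ∅
LTS(Q): 4 reachable states
  v0 = b.b.b.0 + 0 → =b=> v1
  v1 = b.b.0 → =b=> v2
  v2 = b.0 → =b=> v3
  v3 = 0 → ∅
Bisimilarity quotient blocks:
  B0 = {u0, v0}
  B1 = {u1, v1}
  B2 = {u2, v2}
  B3 = {u3, v3}
u0 ∈ B0, v0 ∈ B0 → same block

P ~ Q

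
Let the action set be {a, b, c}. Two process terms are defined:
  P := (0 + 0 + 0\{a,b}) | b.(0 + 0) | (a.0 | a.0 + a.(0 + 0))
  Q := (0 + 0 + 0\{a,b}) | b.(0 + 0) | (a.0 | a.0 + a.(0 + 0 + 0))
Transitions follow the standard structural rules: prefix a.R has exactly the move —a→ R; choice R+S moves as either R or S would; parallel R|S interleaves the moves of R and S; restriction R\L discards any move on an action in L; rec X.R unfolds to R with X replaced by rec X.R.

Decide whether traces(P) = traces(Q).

Reachable graph of P (10 states):
  m0 = (0 + 0 + 0\{a,b}) | b.(0 + 0) | (a.0 | a.0 + a.(0 + 0)) :: ··a··> m1, ··a··> m2, ··a··> m3, ··b··> m4
  m1 = (0 + 0 + 0\{a,b}) | b.(0 + 0) | (0 + 0) :: ··b··> m5
  m2 = (0 + 0 + 0\{a,b}) | b.(0 + 0) | (0 | a.0) :: ··a··> m6, ··b··> m7
  m3 = (0 + 0 + 0\{a,b}) | b.(0 + 0) | (a.0 | 0) :: ··a··> m6, ··b··> m8
  m4 = (0 + 0 + 0\{a,b}) | (0 + 0) | (a.0 | a.0 + a.(0 + 0)) :: ··a··> m5, ··a··> m7, ··a··> m8
  m5 = (0 + 0 + 0\{a,b}) | (0 + 0) | (0 + 0) :: deadlocked
  m6 = (0 + 0 + 0\{a,b}) | b.(0 + 0) | (0 | 0) :: ··b··> m9
  m7 = (0 + 0 + 0\{a,b}) | (0 + 0) | (0 | a.0) :: ··a··> m9
  m8 = (0 + 0 + 0\{a,b}) | (0 + 0) | (a.0 | 0) :: ··a··> m9
  m9 = (0 + 0 + 0\{a,b}) | (0 + 0) | (0 | 0) :: deadlocked
Reachable graph of Q (10 states):
  n0 = (0 + 0 + 0\{a,b}) | b.(0 + 0) | (a.0 | a.0 + a.(0 + 0 + 0)) :: ··a··> n1, ··a··> n2, ··a··> n3, ··b··> n4
  n1 = (0 + 0 + 0\{a,b}) | b.(0 + 0) | (0 + 0 + 0) :: ··b··> n5
  n2 = (0 + 0 + 0\{a,b}) | b.(0 + 0) | (0 | a.0) :: ··a··> n6, ··b··> n7
  n3 = (0 + 0 + 0\{a,b}) | b.(0 + 0) | (a.0 | 0) :: ··a··> n6, ··b··> n8
  n4 = (0 + 0 + 0\{a,b}) | (0 + 0) | (a.0 | a.0 + a.(0 + 0 + 0)) :: ··a··> n5, ··a··> n7, ··a··> n8
  n5 = (0 + 0 + 0\{a,b}) | (0 + 0) | (0 + 0 + 0) :: deadlocked
  n6 = (0 + 0 + 0\{a,b}) | b.(0 + 0) | (0 | 0) :: ··b··> n9
  n7 = (0 + 0 + 0\{a,b}) | (0 + 0) | (0 | a.0) :: ··a··> n9
  n8 = (0 + 0 + 0\{a,b}) | (0 + 0) | (a.0 | 0) :: ··a··> n9
  n9 = (0 + 0 + 0\{a,b}) | (0 + 0) | (0 | 0) :: deadlocked
Bisimilarity quotient blocks:
  B0 = {m0, n0}
  B1 = {m2, m3, n2, n3}
  B2 = {m7, m8, n7, n8}
  B3 = {m5, m9, n5, n9}
  B4 = {m1, m6, n1, n6}
  B5 = {m4, n4}
m0 ∈ B0, n0 ∈ B0 → same block
Bisimilar ⇒ trace-equivalent.

trace-equivalent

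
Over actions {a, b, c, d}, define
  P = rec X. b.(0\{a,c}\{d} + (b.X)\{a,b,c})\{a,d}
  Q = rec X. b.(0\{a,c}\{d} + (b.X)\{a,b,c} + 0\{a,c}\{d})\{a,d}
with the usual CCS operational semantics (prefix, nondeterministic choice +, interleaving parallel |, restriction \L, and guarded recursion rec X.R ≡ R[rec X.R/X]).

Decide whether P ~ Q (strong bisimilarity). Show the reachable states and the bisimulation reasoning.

bisimilar

LTS(P): 2 reachable states
  u0 = rec X. b.(0\{a,c}\{d} + (b.X)\{a,b,c})\{a,d} → =b=> u1
  u1 = (0\{a,c}\{d} + (b.(rec X. b.(0\{a,c}\{d} + (b.X)\{a,b,c})\{a,d}))\{a,b,c})\{a,d} → deadlocked
LTS(Q): 2 reachable states
  v0 = rec X. b.(0\{a,c}\{d} + (b.X)\{a,b,c} + 0\{a,c}\{d})\{a,d} → =b=> v1
  v1 = (0\{a,c}\{d} + (b.(rec X. b.(0\{a,c}\{d} + (b.X)\{a,b,c} + 0\{a,c}\{d})\{a,d}))\{a,b,c} + 0\{a,c}\{d})\{a,d} → deadlocked
Partition-refinement fixed point:
  B0 = {u0, v0}
  B1 = {u1, v1}
u0 ∈ B0, v0 ∈ B0 → same block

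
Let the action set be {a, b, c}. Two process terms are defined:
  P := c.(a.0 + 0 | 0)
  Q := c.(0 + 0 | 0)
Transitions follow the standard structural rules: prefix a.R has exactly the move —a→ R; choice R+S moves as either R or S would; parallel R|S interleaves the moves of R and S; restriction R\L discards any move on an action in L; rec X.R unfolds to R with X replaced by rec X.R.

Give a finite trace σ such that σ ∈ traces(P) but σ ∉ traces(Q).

ca

LTS(P): 3 reachable states
  u0 = c.(a.0 + 0 | 0) :: —c→ u1
  u1 = a.0 + 0 | 0 :: —a→ u2
  u2 = 0 :: (no moves)
LTS(Q): 2 reachable states
  v0 = c.(0 + 0 | 0) :: —c→ v1
  v1 = 0 + 0 | 0 :: (no moves)
Trace ⟨ca⟩ through P, begin at {u0}:
  step 1 (c): {u1}
  step 2 (a): {u2}
  ✓ P
Trace ⟨ca⟩ through Q, begin at {v0}:
  step 1 (c): {v1}
  step 2 (a): ∅ (Q stuck)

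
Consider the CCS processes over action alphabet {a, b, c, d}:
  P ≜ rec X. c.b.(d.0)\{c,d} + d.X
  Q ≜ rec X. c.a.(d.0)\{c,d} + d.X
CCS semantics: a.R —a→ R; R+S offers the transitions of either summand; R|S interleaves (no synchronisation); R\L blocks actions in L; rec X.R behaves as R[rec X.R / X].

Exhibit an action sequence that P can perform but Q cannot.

cb

Reachable graph of P (3 states):
  s0 = rec X. c.b.(d.0)\{c,d} + d.X has moves =c=> s1, =d=> s0
  s1 = b.(d.0)\{c,d} has moves =b=> s2
  s2 = (d.0)\{c,d} has moves ·
Reachable graph of Q (3 states):
  t0 = rec X. c.a.(d.0)\{c,d} + d.X has moves =c=> t1, =d=> t0
  t1 = a.(d.0)\{c,d} has moves =a=> t2
  t2 = (d.0)\{c,d} has moves ·
Run σ = ⟨cb⟩ on P: start {s0}
  after c @ step 1: {s1}
  after b @ step 2: {s2}
  P completes σ.
Run σ = ⟨cb⟩ on Q: start {t0}
  after c @ step 1: {t1}
  after b @ step 2: no successor for Q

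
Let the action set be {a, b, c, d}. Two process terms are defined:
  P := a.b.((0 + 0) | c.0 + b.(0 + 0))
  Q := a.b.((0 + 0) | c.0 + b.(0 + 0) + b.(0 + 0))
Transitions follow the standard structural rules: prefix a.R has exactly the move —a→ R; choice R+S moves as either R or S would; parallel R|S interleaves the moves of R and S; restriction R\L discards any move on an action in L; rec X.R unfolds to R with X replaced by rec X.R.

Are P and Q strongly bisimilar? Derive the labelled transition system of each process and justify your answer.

YES

P's transition system — 5 states:
  s0 = a.b.((0 + 0) | c.0 + b.(0 + 0)) ⊢ =a=> s1
  s1 = b.((0 + 0) | c.0 + b.(0 + 0)) ⊢ =b=> s2
  s2 = (0 + 0) | c.0 + b.(0 + 0) ⊢ =b=> s3, =c=> s4
  s3 = 0 + 0 ⊢ ∅
  s4 = (0 + 0) | 0 ⊢ ∅
Q's transition system — 5 states:
  t0 = a.b.((0 + 0) | c.0 + b.(0 + 0) + b.(0 + 0)) ⊢ =a=> t1
  t1 = b.((0 + 0) | c.0 + b.(0 + 0) + b.(0 + 0)) ⊢ =b=> t2
  t2 = (0 + 0) | c.0 + b.(0 + 0) + b.(0 + 0) ⊢ =b=> t3, =c=> t4
  t3 = 0 + 0 ⊢ ∅
  t4 = (0 + 0) | 0 ⊢ ∅
Coarsest stable partition (strong bisimilarity classes):
  B0 = {s0, t0}
  B1 = {s1, t1}
  B2 = {s2, t2}
  B3 = {s3, s4, t3, t4}
s0 ∈ B0, t0 ∈ B0 → same block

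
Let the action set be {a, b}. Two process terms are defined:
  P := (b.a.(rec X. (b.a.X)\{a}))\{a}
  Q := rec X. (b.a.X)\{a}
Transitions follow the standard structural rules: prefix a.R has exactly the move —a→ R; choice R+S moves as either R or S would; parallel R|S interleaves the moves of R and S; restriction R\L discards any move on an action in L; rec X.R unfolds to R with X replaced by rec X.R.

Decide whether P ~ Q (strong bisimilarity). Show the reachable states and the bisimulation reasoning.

P's transition system — 2 states:
  m0 = (b.a.(rec X. (b.a.X)\{a}))\{a} has moves -b-> m1
  m1 = (a.(rec X. (b.a.X)\{a}))\{a} has moves deadlocked
Q's transition system — 2 states:
  n0 = rec X. (b.a.X)\{a} has moves -b-> n1
  n1 = (a.(rec X. (b.a.X)\{a}))\{a} has moves deadlocked
Coarsest stable partition (strong bisimilarity classes):
  B0 = {m0, n0}
  B1 = {m1, n1}
m0 ∈ B0, n0 ∈ B0 → same block

bisimilar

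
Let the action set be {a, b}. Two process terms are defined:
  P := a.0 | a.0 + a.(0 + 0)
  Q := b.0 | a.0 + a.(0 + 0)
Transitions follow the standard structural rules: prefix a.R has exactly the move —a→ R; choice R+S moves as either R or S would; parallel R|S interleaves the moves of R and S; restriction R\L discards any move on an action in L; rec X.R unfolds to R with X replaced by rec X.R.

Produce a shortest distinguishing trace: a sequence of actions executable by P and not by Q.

aa

Reachable graph of P (5 states):
  m0 = a.0 | a.0 + a.(0 + 0) | ··a··> m1, ··a··> m2, ··a··> m3
  m1 = 0 + 0 | ∅
  m2 = 0 | a.0 | ··a··> m4
  m3 = a.0 | 0 | ··a··> m4
  m4 = 0 | 0 | ∅
Reachable graph of Q (5 states):
  n0 = b.0 | a.0 + a.(0 + 0) | ··a··> n1, ··a··> n2, ··b··> n3
  n1 = 0 + 0 | ∅
  n2 = b.0 | 0 | ··b··> n4
  n3 = 0 | a.0 | ··a··> n4
  n4 = 0 | 0 | ∅
Run σ = ⟨aa⟩ on P: start {m0}
  after a @ step 1: {m1, m2, m3}
  after a @ step 2: {m4}
  ✓ P
Run σ = ⟨aa⟩ on Q: start {n0}
  after a @ step 1: {n1, n2}
  after a @ step 2: ∅ (Q stuck)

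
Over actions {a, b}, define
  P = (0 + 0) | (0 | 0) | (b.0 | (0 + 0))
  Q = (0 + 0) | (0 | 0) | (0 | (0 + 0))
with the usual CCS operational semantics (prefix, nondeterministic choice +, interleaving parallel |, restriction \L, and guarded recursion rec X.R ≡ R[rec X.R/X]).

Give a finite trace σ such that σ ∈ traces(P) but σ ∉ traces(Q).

b

P's transition system — 2 states:
  m0 = (0 + 0) | (0 | 0) | (b.0 | (0 + 0)) has moves ··b··> m1
  m1 = (0 + 0) | (0 | 0) | (0 | (0 + 0)) has moves (no moves)
Q's transition system — 1 states:
  n0 = (0 + 0) | (0 | 0) | (0 | (0 + 0)) has moves (no moves)
Executing b from P (initial set {m0}):
  after b @ step 1: {m1}
  ✓ P
Executing b from Q (initial set {n0}):
  after b @ step 1: ∅ (Q stuck)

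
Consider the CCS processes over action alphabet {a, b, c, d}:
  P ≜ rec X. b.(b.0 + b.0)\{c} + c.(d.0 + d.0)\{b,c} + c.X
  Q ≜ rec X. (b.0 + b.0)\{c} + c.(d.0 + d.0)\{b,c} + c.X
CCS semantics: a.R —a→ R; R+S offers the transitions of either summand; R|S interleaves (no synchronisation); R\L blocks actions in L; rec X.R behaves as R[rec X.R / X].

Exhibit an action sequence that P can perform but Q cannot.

Reachable graph of P (5 states):
  p0 = rec X. b.(b.0 + b.0)\{c} + c.(d.0 + d.0)\{b,c} + c.X :: --b--▸ p1, --c--▸ p0, --c--▸ p2
  p1 = (b.0 + b.0)\{c} :: --b--▸ p3
  p2 = (d.0 + d.0)\{b,c} :: --d--▸ p4
  p3 = 0\{c} :: deadlocked
  p4 = 0\{b,c} :: deadlocked
Reachable graph of Q (4 states):
  q0 = rec X. (b.0 + b.0)\{c} + c.(d.0 + d.0)\{b,c} + c.X :: --b--▸ q1, --c--▸ q0, --c--▸ q2
  q1 = 0\{c} :: deadlocked
  q2 = (d.0 + d.0)\{b,c} :: --d--▸ q3
  q3 = 0\{b,c} :: deadlocked
Run σ = ⟨bb⟩ on P: start {p0}
  [1] b ⇒ {p1}
  [2] b ⇒ {p3}
  P completes σ.
Run σ = ⟨bb⟩ on Q: start {q0}
  [1] b ⇒ {q1}
  [2] b ⇒ no successor for Q

bb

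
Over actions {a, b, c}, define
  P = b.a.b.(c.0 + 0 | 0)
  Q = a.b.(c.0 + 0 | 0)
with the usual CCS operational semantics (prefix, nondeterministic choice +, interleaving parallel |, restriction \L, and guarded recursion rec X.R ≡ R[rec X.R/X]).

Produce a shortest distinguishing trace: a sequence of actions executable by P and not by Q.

b

Reachable graph of P (5 states):
  p0 = b.a.b.(c.0 + 0 | 0) | ··b··> p1
  p1 = a.b.(c.0 + 0 | 0) | ··a··> p2
  p2 = b.(c.0 + 0 | 0) | ··b··> p3
  p3 = c.0 + 0 | 0 | ··c··> p4
  p4 = 0 | ·
Reachable graph of Q (4 states):
  q0 = a.b.(c.0 + 0 | 0) | ··a··> q1
  q1 = b.(c.0 + 0 | 0) | ··b··> q2
  q2 = c.0 + 0 | 0 | ··c··> q3
  q3 = 0 | ·
Executing b from P (initial set {p0}):
  step 1 (b): {p1}
  P completes σ.
Executing b from Q (initial set {q0}):
  step 1 (b): ∅  — Q cannot continue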